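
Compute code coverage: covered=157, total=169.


Coverage = covered / total * 100
Coverage = 157 / 169 * 100
Coverage = 92.9%

92.9%


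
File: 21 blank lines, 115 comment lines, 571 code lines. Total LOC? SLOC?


Total LOC = blank + comment + code
Total LOC = 21 + 115 + 571 = 707
SLOC (source only) = code = 571

Total LOC: 707, SLOC: 571


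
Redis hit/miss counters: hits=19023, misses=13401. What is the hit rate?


Formula: hit rate = hits / (hits + misses) * 100
hit rate = 19023 / (19023 + 13401) * 100
hit rate = 19023 / 32424 * 100
hit rate = 58.67%

58.67%


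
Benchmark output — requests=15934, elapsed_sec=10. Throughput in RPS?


Formula: throughput = requests / seconds
throughput = 15934 / 10
throughput = 1593.4 requests/second

1593.4 requests/second


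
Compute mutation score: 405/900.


Mutation score = killed / total * 100
Mutation score = 405 / 900 * 100
Mutation score = 45.0%

45.0%


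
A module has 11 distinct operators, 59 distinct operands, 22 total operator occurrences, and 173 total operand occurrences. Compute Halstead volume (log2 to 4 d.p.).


Formula: V = N * log2(η), where N = N1 + N2 and η = η1 + η2
η = 11 + 59 = 70
N = 22 + 173 = 195
log2(70) ≈ 6.1293
V = 195 * 6.1293 = 1195.21

1195.21


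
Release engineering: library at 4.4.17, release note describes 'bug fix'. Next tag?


Current: 4.4.17
Change category: 'bug fix' → patch bump
SemVer rule: patch bump → increment PATCH (MAJOR and MINOR unchanged)
New: 4.4.18

4.4.18


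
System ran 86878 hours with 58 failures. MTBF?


Formula: MTBF = Total operating time / Number of failures
MTBF = 86878 / 58
MTBF = 1497.9 hours

1497.9 hours


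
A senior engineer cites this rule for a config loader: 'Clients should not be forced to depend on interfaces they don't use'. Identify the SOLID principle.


This describes the Interface Segregation Principle (ISP)

Interface Segregation Principle (ISP)


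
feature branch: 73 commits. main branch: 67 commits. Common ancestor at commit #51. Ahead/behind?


Common ancestor: commit #51
feature commits after divergence: 73 - 51 = 22
main commits after divergence: 67 - 51 = 16
feature is 22 commits ahead of main
main is 16 commits ahead of feature

feature ahead: 22, main ahead: 16


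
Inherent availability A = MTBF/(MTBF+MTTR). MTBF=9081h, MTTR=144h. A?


Availability = MTBF / (MTBF + MTTR)
Availability = 9081 / (9081 + 144)
Availability = 9081 / 9225
Availability = 98.439%

98.439%


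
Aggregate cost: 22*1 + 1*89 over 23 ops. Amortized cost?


Formula: Amortized cost = Total cost / Operations
Total cost = (22 * 1) + (1 * 89)
Total cost = 22 + 89 = 111
Amortized = 111 / 23 = 4.8261

4.8261


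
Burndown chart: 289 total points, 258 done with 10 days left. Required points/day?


Formula: Required rate = Remaining points / Days left
Remaining = 289 - 258 = 31 points
Required rate = 31 / 10 = 3.1 points/day

3.1 points/day


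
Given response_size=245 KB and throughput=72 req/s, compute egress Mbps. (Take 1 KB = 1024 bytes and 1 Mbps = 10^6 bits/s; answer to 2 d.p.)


Formula: Mbps = payload_bytes * RPS * 8 / 1e6
Payload per request = 245 KB = 245 * 1024 = 250880 bytes
Total bytes/sec = 250880 * 72 = 18063360
Total bits/sec = 18063360 * 8 = 144506880
Mbps = 144506880 / 1e6 = 144.51

144.51 Mbps


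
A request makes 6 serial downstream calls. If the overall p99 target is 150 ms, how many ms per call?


Formula: per_stage = total_budget / stages
per_stage = 150 / 6
per_stage = 25.0 ms

25.0 ms


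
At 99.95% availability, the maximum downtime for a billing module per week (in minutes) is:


Formula: allowed downtime = period * (100 - SLA) / 100
Period (week) = 10080 minutes
Unavailability fraction = (100 - 99.95) / 100
Allowed downtime = 10080 * (100 - 99.95) / 100
Allowed downtime = 5.04 minutes

5.04 minutes


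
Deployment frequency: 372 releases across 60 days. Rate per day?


Formula: deployments per day = releases / days
= 372 / 60
= 6.2 deploys/day
(equivalently, 43.4 deploys/week)

6.2 deploys/day


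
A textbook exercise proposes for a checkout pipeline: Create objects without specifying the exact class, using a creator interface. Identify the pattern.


This matches the Factory Method pattern

Factory Method


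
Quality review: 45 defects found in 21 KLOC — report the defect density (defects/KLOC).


Defect density = defects / KLOC
Defect density = 45 / 21
Defect density = 2.143 defects/KLOC

2.143 defects/KLOC


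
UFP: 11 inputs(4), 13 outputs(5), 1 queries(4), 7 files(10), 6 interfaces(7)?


UFP = EI*4 + EO*5 + EQ*4 + ILF*10 + EIF*7
UFP = 11*4 + 13*5 + 1*4 + 7*10 + 6*7
UFP = 44 + 65 + 4 + 70 + 42
UFP = 225

225


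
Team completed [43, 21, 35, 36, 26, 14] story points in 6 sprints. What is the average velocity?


Formula: Avg velocity = Total points / Number of sprints
Points: [43, 21, 35, 36, 26, 14]
Sum = 43 + 21 + 35 + 36 + 26 + 14 = 175
Avg velocity = 175 / 6 = 29.17 points/sprint

29.17 points/sprint


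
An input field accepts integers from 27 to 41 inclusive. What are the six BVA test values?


Range: [27, 41]
Boundaries: just below min, min, min+1, max-1, max, just above max
Values: [26, 27, 28, 40, 41, 42]

[26, 27, 28, 40, 41, 42]


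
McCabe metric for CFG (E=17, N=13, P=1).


Formula: V(G) = E - N + 2P
V(G) = 17 - 13 + 2*1
V(G) = 4 + 2
V(G) = 6

6


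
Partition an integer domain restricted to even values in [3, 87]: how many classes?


Constraint: even integers in [3, 87]
Class 1: x < 3 — out-of-range invalid
Class 2: x in [3,87] but odd — wrong type invalid
Class 3: x in [3,87] and even — valid
Class 4: x > 87 — out-of-range invalid
Total equivalence classes: 4

4 equivalence classes


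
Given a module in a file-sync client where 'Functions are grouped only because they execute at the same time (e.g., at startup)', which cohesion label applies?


Reasoning: Related by timing only
Type: Temporal cohesion

Temporal cohesion


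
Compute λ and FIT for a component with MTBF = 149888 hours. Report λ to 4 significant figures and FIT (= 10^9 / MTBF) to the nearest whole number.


Formula: λ = 1 / MTBF; FIT = λ × 1e9 = 1e9 / MTBF
λ = 1 / 149888 ≈ 6.672e-06 failures/hour
FIT = 1e9 / 149888 ≈ 6672 failures per 1e9 hours (nearest whole number)

λ = 6.672e-06 /h, FIT = 6672


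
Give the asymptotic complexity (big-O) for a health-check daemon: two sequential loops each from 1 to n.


Reasoning: sequential dominates: O(n) + O(n) = O(n)
Complexity: O(n)

O(n)


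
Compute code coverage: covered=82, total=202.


Coverage = covered / total * 100
Coverage = 82 / 202 * 100
Coverage = 40.59%

40.59%


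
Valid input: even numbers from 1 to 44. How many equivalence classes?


Constraint: even integers in [1, 44]
Class 1: x < 1 — out-of-range invalid
Class 2: x in [1,44] but odd — wrong type invalid
Class 3: x in [1,44] and even — valid
Class 4: x > 44 — out-of-range invalid
Total equivalence classes: 4

4 equivalence classes


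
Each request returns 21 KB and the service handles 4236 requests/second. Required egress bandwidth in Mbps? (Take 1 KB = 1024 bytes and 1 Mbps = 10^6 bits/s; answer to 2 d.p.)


Formula: Mbps = payload_bytes * RPS * 8 / 1e6
Payload per request = 21 KB = 21 * 1024 = 21504 bytes
Total bytes/sec = 21504 * 4236 = 91090944
Total bits/sec = 91090944 * 8 = 728727552
Mbps = 728727552 / 1e6 = 728.73

728.73 Mbps


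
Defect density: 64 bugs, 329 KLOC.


Defect density = defects / KLOC
Defect density = 64 / 329
Defect density = 0.195 defects/KLOC

0.195 defects/KLOC


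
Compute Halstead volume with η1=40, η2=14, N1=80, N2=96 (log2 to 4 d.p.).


Formula: V = N * log2(η), where N = N1 + N2 and η = η1 + η2
η = 40 + 14 = 54
N = 80 + 96 = 176
log2(54) ≈ 5.7549
V = 176 * 5.7549 = 1012.86

1012.86


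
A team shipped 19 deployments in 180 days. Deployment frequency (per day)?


Formula: deployments per day = releases / days
= 19 / 180
= 0.106 deploys/day
(equivalently, 0.74 deploys/week)

0.106 deploys/day


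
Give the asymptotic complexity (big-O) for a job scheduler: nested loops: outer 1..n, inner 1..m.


Reasoning: product of independent bounds
Complexity: O(n*m)

O(n*m)


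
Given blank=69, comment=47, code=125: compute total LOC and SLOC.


Total LOC = blank + comment + code
Total LOC = 69 + 47 + 125 = 241
SLOC (source only) = code = 125

Total LOC: 241, SLOC: 125


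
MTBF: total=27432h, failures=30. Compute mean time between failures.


Formula: MTBF = Total operating time / Number of failures
MTBF = 27432 / 30
MTBF = 914.4 hours

914.4 hours


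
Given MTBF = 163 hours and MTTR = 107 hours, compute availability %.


Availability = MTBF / (MTBF + MTTR)
Availability = 163 / (163 + 107)
Availability = 163 / 270
Availability = 60.3704%

60.3704%


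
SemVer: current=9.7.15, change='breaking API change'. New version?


Current: 9.7.15
Change category: 'breaking API change' → major bump
SemVer rule: major bump → increment MAJOR, reset MINOR and PATCH to 0
New: 10.0.0

10.0.0


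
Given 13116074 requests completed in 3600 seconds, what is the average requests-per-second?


Formula: throughput = requests / seconds
throughput = 13116074 / 3600
throughput = 3643.35 requests/second

3643.35 requests/second


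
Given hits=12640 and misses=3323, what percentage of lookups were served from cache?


Formula: hit rate = hits / (hits + misses) * 100
hit rate = 12640 / (12640 + 3323) * 100
hit rate = 12640 / 15963 * 100
hit rate = 79.18%

79.18%


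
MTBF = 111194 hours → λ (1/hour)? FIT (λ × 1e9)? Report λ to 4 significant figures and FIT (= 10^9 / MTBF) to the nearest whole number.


Formula: λ = 1 / MTBF; FIT = λ × 1e9 = 1e9 / MTBF
λ = 1 / 111194 ≈ 8.993e-06 failures/hour
FIT = 1e9 / 111194 ≈ 8993 failures per 1e9 hours (nearest whole number)

λ = 8.993e-06 /h, FIT = 8993


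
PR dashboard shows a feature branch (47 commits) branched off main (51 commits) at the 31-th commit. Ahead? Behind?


Common ancestor: commit #31
feature commits after divergence: 47 - 31 = 16
main commits after divergence: 51 - 31 = 20
feature is 16 commits ahead of main
main is 20 commits ahead of feature

feature ahead: 16, main ahead: 20


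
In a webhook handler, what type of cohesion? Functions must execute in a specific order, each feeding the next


Reasoning: Output of one is input to next
Type: Sequential cohesion

Sequential cohesion


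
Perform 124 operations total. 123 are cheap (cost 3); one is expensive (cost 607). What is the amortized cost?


Formula: Amortized cost = Total cost / Operations
Total cost = (123 * 3) + (1 * 607)
Total cost = 369 + 607 = 976
Amortized = 976 / 124 = 7.871

7.871


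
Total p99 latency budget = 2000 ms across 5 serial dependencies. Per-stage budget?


Formula: per_stage = total_budget / stages
per_stage = 2000 / 5
per_stage = 400.0 ms

400.0 ms


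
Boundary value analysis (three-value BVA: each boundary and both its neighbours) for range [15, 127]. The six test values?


Range: [15, 127]
Boundaries: just below min, min, min+1, max-1, max, just above max
Values: [14, 15, 16, 126, 127, 128]

[14, 15, 16, 126, 127, 128]


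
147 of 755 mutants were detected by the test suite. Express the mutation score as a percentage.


Mutation score = killed / total * 100
Mutation score = 147 / 755 * 100
Mutation score = 19.47%

19.47%


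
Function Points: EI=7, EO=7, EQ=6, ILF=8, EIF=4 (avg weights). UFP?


UFP = EI*4 + EO*5 + EQ*4 + ILF*10 + EIF*7
UFP = 7*4 + 7*5 + 6*4 + 8*10 + 4*7
UFP = 28 + 35 + 24 + 80 + 28
UFP = 195

195


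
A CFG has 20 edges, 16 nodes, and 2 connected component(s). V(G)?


Formula: V(G) = E - N + 2P
V(G) = 20 - 16 + 2*2
V(G) = 4 + 4
V(G) = 8

8


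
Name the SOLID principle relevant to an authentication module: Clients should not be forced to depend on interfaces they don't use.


This describes the Interface Segregation Principle (ISP)

Interface Segregation Principle (ISP)


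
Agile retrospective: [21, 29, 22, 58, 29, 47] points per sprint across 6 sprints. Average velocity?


Formula: Avg velocity = Total points / Number of sprints
Points: [21, 29, 22, 58, 29, 47]
Sum = 21 + 29 + 22 + 58 + 29 + 47 = 206
Avg velocity = 206 / 6 = 34.33 points/sprint

34.33 points/sprint


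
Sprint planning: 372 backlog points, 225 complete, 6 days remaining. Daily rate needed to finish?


Formula: Required rate = Remaining points / Days left
Remaining = 372 - 225 = 147 points
Required rate = 147 / 6 = 24.5 points/day

24.5 points/day


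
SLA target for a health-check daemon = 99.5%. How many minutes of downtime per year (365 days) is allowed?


Formula: allowed downtime = period * (100 - SLA) / 100
Period (year (365 days)) = 525600 minutes
Unavailability fraction = (100 - 99.5) / 100
Allowed downtime = 525600 * (100 - 99.5) / 100
Allowed downtime = 2628.0 minutes

2628.0 minutes


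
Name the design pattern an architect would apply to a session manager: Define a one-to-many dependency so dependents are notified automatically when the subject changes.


This matches the Observer pattern

Observer


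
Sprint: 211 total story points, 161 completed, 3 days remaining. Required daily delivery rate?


Formula: Required rate = Remaining points / Days left
Remaining = 211 - 161 = 50 points
Required rate = 50 / 3 = 16.67 points/day

16.67 points/day


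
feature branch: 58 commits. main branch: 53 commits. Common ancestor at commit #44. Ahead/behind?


Common ancestor: commit #44
feature commits after divergence: 58 - 44 = 14
main commits after divergence: 53 - 44 = 9
feature is 14 commits ahead of main
main is 9 commits ahead of feature

feature ahead: 14, main ahead: 9


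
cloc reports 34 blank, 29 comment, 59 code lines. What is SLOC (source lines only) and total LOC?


Total LOC = blank + comment + code
Total LOC = 34 + 29 + 59 = 122
SLOC (source only) = code = 59

Total LOC: 122, SLOC: 59


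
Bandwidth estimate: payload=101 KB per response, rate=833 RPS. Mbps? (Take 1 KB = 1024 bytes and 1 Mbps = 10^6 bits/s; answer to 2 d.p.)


Formula: Mbps = payload_bytes * RPS * 8 / 1e6
Payload per request = 101 KB = 101 * 1024 = 103424 bytes
Total bytes/sec = 103424 * 833 = 86152192
Total bits/sec = 86152192 * 8 = 689217536
Mbps = 689217536 / 1e6 = 689.22

689.22 Mbps


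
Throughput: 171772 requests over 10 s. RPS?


Formula: throughput = requests / seconds
throughput = 171772 / 10
throughput = 17177.2 requests/second

17177.2 requests/second


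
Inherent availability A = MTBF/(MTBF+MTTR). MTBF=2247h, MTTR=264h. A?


Availability = MTBF / (MTBF + MTTR)
Availability = 2247 / (2247 + 264)
Availability = 2247 / 2511
Availability = 89.4863%

89.4863%


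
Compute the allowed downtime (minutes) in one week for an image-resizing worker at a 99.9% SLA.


Formula: allowed downtime = period * (100 - SLA) / 100
Period (week) = 10080 minutes
Unavailability fraction = (100 - 99.9) / 100
Allowed downtime = 10080 * (100 - 99.9) / 100
Allowed downtime = 10.08 minutes

10.08 minutes


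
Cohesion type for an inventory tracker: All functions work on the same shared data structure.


Reasoning: Functions share data
Type: Communicational cohesion

Communicational cohesion


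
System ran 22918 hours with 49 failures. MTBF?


Formula: MTBF = Total operating time / Number of failures
MTBF = 22918 / 49
MTBF = 467.71 hours

467.71 hours


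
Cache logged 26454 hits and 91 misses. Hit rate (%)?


Formula: hit rate = hits / (hits + misses) * 100
hit rate = 26454 / (26454 + 91) * 100
hit rate = 26454 / 26545 * 100
hit rate = 99.66%

99.66%


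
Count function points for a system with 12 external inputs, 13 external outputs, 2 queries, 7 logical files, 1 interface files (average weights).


UFP = EI*4 + EO*5 + EQ*4 + ILF*10 + EIF*7
UFP = 12*4 + 13*5 + 2*4 + 7*10 + 1*7
UFP = 48 + 65 + 8 + 70 + 7
UFP = 198

198


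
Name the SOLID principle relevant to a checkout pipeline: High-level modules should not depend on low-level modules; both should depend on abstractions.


This describes the Dependency Inversion Principle (DIP)

Dependency Inversion Principle (DIP)


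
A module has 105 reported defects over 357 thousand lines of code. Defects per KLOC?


Defect density = defects / KLOC
Defect density = 105 / 357
Defect density = 0.294 defects/KLOC

0.294 defects/KLOC


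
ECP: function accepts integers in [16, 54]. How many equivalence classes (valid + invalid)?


Valid range: [16, 54]
Class 1: x < 16 — invalid
Class 2: 16 ≤ x ≤ 54 — valid
Class 3: x > 54 — invalid
Total equivalence classes: 3

3 equivalence classes


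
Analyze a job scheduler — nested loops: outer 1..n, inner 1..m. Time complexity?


Reasoning: product of independent bounds
Complexity: O(n*m)

O(n*m)


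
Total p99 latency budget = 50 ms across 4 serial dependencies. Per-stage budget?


Formula: per_stage = total_budget / stages
per_stage = 50 / 4
per_stage = 12.5 ms

12.5 ms


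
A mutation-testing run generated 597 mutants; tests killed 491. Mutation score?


Mutation score = killed / total * 100
Mutation score = 491 / 597 * 100
Mutation score = 82.24%

82.24%


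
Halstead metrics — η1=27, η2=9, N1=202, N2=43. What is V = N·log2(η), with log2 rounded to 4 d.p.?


Formula: V = N * log2(η), where N = N1 + N2 and η = η1 + η2
η = 27 + 9 = 36
N = 202 + 43 = 245
log2(36) ≈ 5.1699
V = 245 * 5.1699 = 1266.63

1266.63


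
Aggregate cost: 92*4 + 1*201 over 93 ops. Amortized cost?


Formula: Amortized cost = Total cost / Operations
Total cost = (92 * 4) + (1 * 201)
Total cost = 368 + 201 = 569
Amortized = 569 / 93 = 6.1183

6.1183


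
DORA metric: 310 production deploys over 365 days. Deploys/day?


Formula: deployments per day = releases / days
= 310 / 365
= 0.849 deploys/day
(equivalently, 5.95 deploys/week)

0.849 deploys/day


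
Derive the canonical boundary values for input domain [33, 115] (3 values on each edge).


Range: [33, 115]
Boundaries: just below min, min, min+1, max-1, max, just above max
Values: [32, 33, 34, 114, 115, 116]

[32, 33, 34, 114, 115, 116]


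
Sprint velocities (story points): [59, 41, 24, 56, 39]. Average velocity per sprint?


Formula: Avg velocity = Total points / Number of sprints
Points: [59, 41, 24, 56, 39]
Sum = 59 + 41 + 24 + 56 + 39 = 219
Avg velocity = 219 / 5 = 43.8 points/sprint

43.8 points/sprint


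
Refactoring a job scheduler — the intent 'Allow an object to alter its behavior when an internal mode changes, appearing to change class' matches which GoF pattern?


This matches the State pattern

State


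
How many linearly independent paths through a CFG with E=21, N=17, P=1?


Formula: V(G) = E - N + 2P
V(G) = 21 - 17 + 2*1
V(G) = 4 + 2
V(G) = 6

6


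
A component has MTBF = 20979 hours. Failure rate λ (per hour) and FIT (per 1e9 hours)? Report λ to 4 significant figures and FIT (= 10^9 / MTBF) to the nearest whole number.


Formula: λ = 1 / MTBF; FIT = λ × 1e9 = 1e9 / MTBF
λ = 1 / 20979 ≈ 4.767e-05 failures/hour
FIT = 1e9 / 20979 ≈ 47667 failures per 1e9 hours (nearest whole number)

λ = 4.767e-05 /h, FIT = 47667


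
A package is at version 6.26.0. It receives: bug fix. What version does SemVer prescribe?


Current: 6.26.0
Change category: 'bug fix' → patch bump
SemVer rule: patch bump → increment PATCH (MAJOR and MINOR unchanged)
New: 6.26.1

6.26.1


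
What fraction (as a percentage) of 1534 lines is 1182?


Coverage = covered / total * 100
Coverage = 1182 / 1534 * 100
Coverage = 77.05%

77.05%


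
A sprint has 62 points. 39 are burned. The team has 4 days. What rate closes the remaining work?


Formula: Required rate = Remaining points / Days left
Remaining = 62 - 39 = 23 points
Required rate = 23 / 4 = 5.75 points/day

5.75 points/day


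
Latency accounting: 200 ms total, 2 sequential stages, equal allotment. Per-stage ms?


Formula: per_stage = total_budget / stages
per_stage = 200 / 2
per_stage = 100.0 ms

100.0 ms


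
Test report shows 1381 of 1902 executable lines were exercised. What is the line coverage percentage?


Coverage = covered / total * 100
Coverage = 1381 / 1902 * 100
Coverage = 72.61%

72.61%


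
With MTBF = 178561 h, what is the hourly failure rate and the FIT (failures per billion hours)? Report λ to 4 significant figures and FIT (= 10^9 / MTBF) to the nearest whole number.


Formula: λ = 1 / MTBF; FIT = λ × 1e9 = 1e9 / MTBF
λ = 1 / 178561 ≈ 5.600e-06 failures/hour
FIT = 1e9 / 178561 ≈ 5600 failures per 1e9 hours (nearest whole number)

λ = 5.600e-06 /h, FIT = 5600


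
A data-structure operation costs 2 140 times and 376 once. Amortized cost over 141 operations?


Formula: Amortized cost = Total cost / Operations
Total cost = (140 * 2) + (1 * 376)
Total cost = 280 + 376 = 656
Amortized = 656 / 141 = 4.6525

4.6525


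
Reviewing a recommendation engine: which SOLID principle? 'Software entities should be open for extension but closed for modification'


This describes the Open/Closed Principle (OCP)

Open/Closed Principle (OCP)


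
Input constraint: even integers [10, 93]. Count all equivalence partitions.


Constraint: even integers in [10, 93]
Class 1: x < 10 — out-of-range invalid
Class 2: x in [10,93] but odd — wrong type invalid
Class 3: x in [10,93] and even — valid
Class 4: x > 93 — out-of-range invalid
Total equivalence classes: 4

4 equivalence classes


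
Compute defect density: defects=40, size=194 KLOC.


Defect density = defects / KLOC
Defect density = 40 / 194
Defect density = 0.206 defects/KLOC

0.206 defects/KLOC


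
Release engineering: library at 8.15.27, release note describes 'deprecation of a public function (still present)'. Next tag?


Current: 8.15.27
Change category: 'deprecation of a public function (still present)' → minor bump
SemVer rule: minor bump → increment MINOR, reset PATCH to 0 (MAJOR unchanged)
New: 8.16.0

8.16.0


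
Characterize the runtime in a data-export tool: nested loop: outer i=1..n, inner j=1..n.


Reasoning: n iterations times n iterations
Complexity: O(n^2)

O(n^2)


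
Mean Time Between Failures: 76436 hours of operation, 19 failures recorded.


Formula: MTBF = Total operating time / Number of failures
MTBF = 76436 / 19
MTBF = 4022.95 hours

4022.95 hours


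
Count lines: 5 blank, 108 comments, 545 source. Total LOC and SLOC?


Total LOC = blank + comment + code
Total LOC = 5 + 108 + 545 = 658
SLOC (source only) = code = 545

Total LOC: 658, SLOC: 545


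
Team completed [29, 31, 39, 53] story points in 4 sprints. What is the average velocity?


Formula: Avg velocity = Total points / Number of sprints
Points: [29, 31, 39, 53]
Sum = 29 + 31 + 39 + 53 = 152
Avg velocity = 152 / 4 = 38.0 points/sprint

38.0 points/sprint


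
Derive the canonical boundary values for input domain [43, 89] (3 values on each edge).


Range: [43, 89]
Boundaries: just below min, min, min+1, max-1, max, just above max
Values: [42, 43, 44, 88, 89, 90]

[42, 43, 44, 88, 89, 90]


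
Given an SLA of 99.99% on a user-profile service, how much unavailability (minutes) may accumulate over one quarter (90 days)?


Formula: allowed downtime = period * (100 - SLA) / 100
Period (quarter (90 days)) = 129600 minutes
Unavailability fraction = (100 - 99.99) / 100
Allowed downtime = 129600 * (100 - 99.99) / 100
Allowed downtime = 12.96 minutes

12.96 minutes


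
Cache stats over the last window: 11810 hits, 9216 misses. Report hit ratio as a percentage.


Formula: hit rate = hits / (hits + misses) * 100
hit rate = 11810 / (11810 + 9216) * 100
hit rate = 11810 / 21026 * 100
hit rate = 56.17%

56.17%


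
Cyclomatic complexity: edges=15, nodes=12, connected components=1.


Formula: V(G) = E - N + 2P
V(G) = 15 - 12 + 2*1
V(G) = 3 + 2
V(G) = 5

5


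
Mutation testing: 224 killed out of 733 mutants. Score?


Mutation score = killed / total * 100
Mutation score = 224 / 733 * 100
Mutation score = 30.56%

30.56%


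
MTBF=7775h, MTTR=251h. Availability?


Availability = MTBF / (MTBF + MTTR)
Availability = 7775 / (7775 + 251)
Availability = 7775 / 8026
Availability = 96.8727%

96.8727%


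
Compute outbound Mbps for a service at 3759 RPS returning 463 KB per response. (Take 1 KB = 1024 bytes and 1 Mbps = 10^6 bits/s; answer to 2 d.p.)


Formula: Mbps = payload_bytes * RPS * 8 / 1e6
Payload per request = 463 KB = 463 * 1024 = 474112 bytes
Total bytes/sec = 474112 * 3759 = 1782187008
Total bits/sec = 1782187008 * 8 = 14257496064
Mbps = 14257496064 / 1e6 = 14257.5

14257.5 Mbps


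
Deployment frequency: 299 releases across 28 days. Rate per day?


Formula: deployments per day = releases / days
= 299 / 28
= 10.679 deploys/day
(equivalently, 74.75 deploys/week)

10.679 deploys/day


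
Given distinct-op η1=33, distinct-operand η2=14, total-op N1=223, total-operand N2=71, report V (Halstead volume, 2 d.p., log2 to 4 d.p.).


Formula: V = N * log2(η), where N = N1 + N2 and η = η1 + η2
η = 33 + 14 = 47
N = 223 + 71 = 294
log2(47) ≈ 5.5546
V = 294 * 5.5546 = 1633.05

1633.05


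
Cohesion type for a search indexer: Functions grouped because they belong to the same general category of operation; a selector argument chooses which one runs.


Reasoning: Grouped by category of activity, not by data or sequence
Type: Logical cohesion

Logical cohesion


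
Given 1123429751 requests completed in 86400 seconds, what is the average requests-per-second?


Formula: throughput = requests / seconds
throughput = 1123429751 / 86400
throughput = 13002.66 requests/second

13002.66 requests/second


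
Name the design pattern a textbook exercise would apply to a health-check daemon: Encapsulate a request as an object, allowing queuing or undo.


This matches the Command pattern

Command


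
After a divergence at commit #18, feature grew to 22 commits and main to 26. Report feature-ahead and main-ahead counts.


Common ancestor: commit #18
feature commits after divergence: 22 - 18 = 4
main commits after divergence: 26 - 18 = 8
feature is 4 commits ahead of main
main is 8 commits ahead of feature

feature ahead: 4, main ahead: 8


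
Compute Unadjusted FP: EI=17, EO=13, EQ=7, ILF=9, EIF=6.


UFP = EI*4 + EO*5 + EQ*4 + ILF*10 + EIF*7
UFP = 17*4 + 13*5 + 7*4 + 9*10 + 6*7
UFP = 68 + 65 + 28 + 90 + 42
UFP = 293

293


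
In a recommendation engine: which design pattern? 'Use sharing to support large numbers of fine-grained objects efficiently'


This matches the Flyweight pattern

Flyweight


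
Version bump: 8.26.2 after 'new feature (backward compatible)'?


Current: 8.26.2
Change category: 'new feature (backward compatible)' → minor bump
SemVer rule: minor bump → increment MINOR, reset PATCH to 0 (MAJOR unchanged)
New: 8.27.0

8.27.0


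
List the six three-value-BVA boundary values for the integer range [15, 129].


Range: [15, 129]
Boundaries: just below min, min, min+1, max-1, max, just above max
Values: [14, 15, 16, 128, 129, 130]

[14, 15, 16, 128, 129, 130]


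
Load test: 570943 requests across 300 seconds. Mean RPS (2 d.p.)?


Formula: throughput = requests / seconds
throughput = 570943 / 300
throughput = 1903.14 requests/second

1903.14 requests/second


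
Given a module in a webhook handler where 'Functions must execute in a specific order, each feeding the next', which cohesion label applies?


Reasoning: Output of one is input to next
Type: Sequential cohesion

Sequential cohesion


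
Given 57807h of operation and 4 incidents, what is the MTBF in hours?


Formula: MTBF = Total operating time / Number of failures
MTBF = 57807 / 4
MTBF = 14451.75 hours

14451.75 hours


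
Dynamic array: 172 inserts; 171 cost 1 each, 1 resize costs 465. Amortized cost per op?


Formula: Amortized cost = Total cost / Operations
Total cost = (171 * 1) + (1 * 465)
Total cost = 171 + 465 = 636
Amortized = 636 / 172 = 3.6977

3.6977


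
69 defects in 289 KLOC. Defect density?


Defect density = defects / KLOC
Defect density = 69 / 289
Defect density = 0.239 defects/KLOC

0.239 defects/KLOC


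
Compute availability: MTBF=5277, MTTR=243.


Availability = MTBF / (MTBF + MTTR)
Availability = 5277 / (5277 + 243)
Availability = 5277 / 5520
Availability = 95.5978%

95.5978%


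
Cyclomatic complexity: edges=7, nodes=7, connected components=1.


Formula: V(G) = E - N + 2P
V(G) = 7 - 7 + 2*1
V(G) = 0 + 2
V(G) = 2

2


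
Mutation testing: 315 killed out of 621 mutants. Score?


Mutation score = killed / total * 100
Mutation score = 315 / 621 * 100
Mutation score = 50.72%

50.72%


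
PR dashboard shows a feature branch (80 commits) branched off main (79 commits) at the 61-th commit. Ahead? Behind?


Common ancestor: commit #61
feature commits after divergence: 80 - 61 = 19
main commits after divergence: 79 - 61 = 18
feature is 19 commits ahead of main
main is 18 commits ahead of feature

feature ahead: 19, main ahead: 18


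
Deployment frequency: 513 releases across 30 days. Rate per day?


Formula: deployments per day = releases / days
= 513 / 30
= 17.1 deploys/day
(equivalently, 119.7 deploys/week)

17.1 deploys/day


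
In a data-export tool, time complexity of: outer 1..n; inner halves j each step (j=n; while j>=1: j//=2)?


Reasoning: n times log n
Complexity: O(n log n)

O(n log n)


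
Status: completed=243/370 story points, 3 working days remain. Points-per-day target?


Formula: Required rate = Remaining points / Days left
Remaining = 370 - 243 = 127 points
Required rate = 127 / 3 = 42.33 points/day

42.33 points/day


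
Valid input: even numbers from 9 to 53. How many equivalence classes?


Constraint: even integers in [9, 53]
Class 1: x < 9 — out-of-range invalid
Class 2: x in [9,53] but odd — wrong type invalid
Class 3: x in [9,53] and even — valid
Class 4: x > 53 — out-of-range invalid
Total equivalence classes: 4

4 equivalence classes


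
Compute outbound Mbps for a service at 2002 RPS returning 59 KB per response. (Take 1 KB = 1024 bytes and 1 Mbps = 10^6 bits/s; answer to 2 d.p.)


Formula: Mbps = payload_bytes * RPS * 8 / 1e6
Payload per request = 59 KB = 59 * 1024 = 60416 bytes
Total bytes/sec = 60416 * 2002 = 120952832
Total bits/sec = 120952832 * 8 = 967622656
Mbps = 967622656 / 1e6 = 967.62

967.62 Mbps


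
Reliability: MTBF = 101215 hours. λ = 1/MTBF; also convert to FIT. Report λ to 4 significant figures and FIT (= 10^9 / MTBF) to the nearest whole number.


Formula: λ = 1 / MTBF; FIT = λ × 1e9 = 1e9 / MTBF
λ = 1 / 101215 ≈ 9.880e-06 failures/hour
FIT = 1e9 / 101215 ≈ 9880 failures per 1e9 hours (nearest whole number)

λ = 9.880e-06 /h, FIT = 9880


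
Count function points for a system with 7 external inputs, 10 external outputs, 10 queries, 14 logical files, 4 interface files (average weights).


UFP = EI*4 + EO*5 + EQ*4 + ILF*10 + EIF*7
UFP = 7*4 + 10*5 + 10*4 + 14*10 + 4*7
UFP = 28 + 50 + 40 + 140 + 28
UFP = 286

286


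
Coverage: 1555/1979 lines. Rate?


Coverage = covered / total * 100
Coverage = 1555 / 1979 * 100
Coverage = 78.58%

78.58%


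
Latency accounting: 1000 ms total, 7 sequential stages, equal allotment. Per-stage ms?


Formula: per_stage = total_budget / stages
per_stage = 1000 / 7
per_stage = 142.86 ms

142.86 ms


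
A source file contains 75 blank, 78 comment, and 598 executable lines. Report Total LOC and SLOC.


Total LOC = blank + comment + code
Total LOC = 75 + 78 + 598 = 751
SLOC (source only) = code = 598

Total LOC: 751, SLOC: 598


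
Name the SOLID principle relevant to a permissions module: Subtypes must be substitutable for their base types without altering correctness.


This describes the Liskov Substitution Principle (LSP)

Liskov Substitution Principle (LSP)


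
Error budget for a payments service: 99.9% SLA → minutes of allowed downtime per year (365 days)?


Formula: allowed downtime = period * (100 - SLA) / 100
Period (year (365 days)) = 525600 minutes
Unavailability fraction = (100 - 99.9) / 100
Allowed downtime = 525600 * (100 - 99.9) / 100
Allowed downtime = 525.6 minutes

525.6 minutes


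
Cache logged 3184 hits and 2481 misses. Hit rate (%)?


Formula: hit rate = hits / (hits + misses) * 100
hit rate = 3184 / (3184 + 2481) * 100
hit rate = 3184 / 5665 * 100
hit rate = 56.2%

56.2%


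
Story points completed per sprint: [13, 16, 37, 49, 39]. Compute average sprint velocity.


Formula: Avg velocity = Total points / Number of sprints
Points: [13, 16, 37, 49, 39]
Sum = 13 + 16 + 37 + 49 + 39 = 154
Avg velocity = 154 / 5 = 30.8 points/sprint

30.8 points/sprint


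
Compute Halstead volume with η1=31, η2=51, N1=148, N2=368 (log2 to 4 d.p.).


Formula: V = N * log2(η), where N = N1 + N2 and η = η1 + η2
η = 31 + 51 = 82
N = 148 + 368 = 516
log2(82) ≈ 6.3576
V = 516 * 6.3576 = 3280.52

3280.52


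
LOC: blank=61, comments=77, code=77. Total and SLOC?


Total LOC = blank + comment + code
Total LOC = 61 + 77 + 77 = 215
SLOC (source only) = code = 77

Total LOC: 215, SLOC: 77


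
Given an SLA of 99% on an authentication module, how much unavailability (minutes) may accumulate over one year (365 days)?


Formula: allowed downtime = period * (100 - SLA) / 100
Period (year (365 days)) = 525600 minutes
Unavailability fraction = (100 - 99.0) / 100
Allowed downtime = 525600 * (100 - 99.0) / 100
Allowed downtime = 5256.0 minutes

5256.0 minutes


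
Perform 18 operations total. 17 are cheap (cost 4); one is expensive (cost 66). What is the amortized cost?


Formula: Amortized cost = Total cost / Operations
Total cost = (17 * 4) + (1 * 66)
Total cost = 68 + 66 = 134
Amortized = 134 / 18 = 7.4444

7.4444


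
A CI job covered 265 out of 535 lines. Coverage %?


Coverage = covered / total * 100
Coverage = 265 / 535 * 100
Coverage = 49.53%

49.53%


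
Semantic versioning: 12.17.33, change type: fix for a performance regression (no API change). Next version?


Current: 12.17.33
Change category: 'fix for a performance regression (no API change)' → patch bump
SemVer rule: patch bump → increment PATCH (MAJOR and MINOR unchanged)
New: 12.17.34

12.17.34


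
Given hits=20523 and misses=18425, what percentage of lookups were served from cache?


Formula: hit rate = hits / (hits + misses) * 100
hit rate = 20523 / (20523 + 18425) * 100
hit rate = 20523 / 38948 * 100
hit rate = 52.69%

52.69%


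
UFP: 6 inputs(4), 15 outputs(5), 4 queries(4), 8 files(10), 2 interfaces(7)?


UFP = EI*4 + EO*5 + EQ*4 + ILF*10 + EIF*7
UFP = 6*4 + 15*5 + 4*4 + 8*10 + 2*7
UFP = 24 + 75 + 16 + 80 + 14
UFP = 209

209


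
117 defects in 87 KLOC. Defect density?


Defect density = defects / KLOC
Defect density = 117 / 87
Defect density = 1.345 defects/KLOC

1.345 defects/KLOC


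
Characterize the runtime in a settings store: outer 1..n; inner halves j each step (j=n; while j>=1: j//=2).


Reasoning: n times log n
Complexity: O(n log n)

O(n log n)


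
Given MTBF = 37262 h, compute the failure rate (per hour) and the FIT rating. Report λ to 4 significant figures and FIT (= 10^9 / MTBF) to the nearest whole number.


Formula: λ = 1 / MTBF; FIT = λ × 1e9 = 1e9 / MTBF
λ = 1 / 37262 ≈ 2.684e-05 failures/hour
FIT = 1e9 / 37262 ≈ 26837 failures per 1e9 hours (nearest whole number)

λ = 2.684e-05 /h, FIT = 26837


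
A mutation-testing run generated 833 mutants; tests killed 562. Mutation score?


Mutation score = killed / total * 100
Mutation score = 562 / 833 * 100
Mutation score = 67.47%

67.47%


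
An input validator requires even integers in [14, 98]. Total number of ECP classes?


Constraint: even integers in [14, 98]
Class 1: x < 14 — out-of-range invalid
Class 2: x in [14,98] but odd — wrong type invalid
Class 3: x in [14,98] and even — valid
Class 4: x > 98 — out-of-range invalid
Total equivalence classes: 4

4 equivalence classes


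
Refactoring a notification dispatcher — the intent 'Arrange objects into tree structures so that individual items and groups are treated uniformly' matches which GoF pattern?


This matches the Composite pattern

Composite


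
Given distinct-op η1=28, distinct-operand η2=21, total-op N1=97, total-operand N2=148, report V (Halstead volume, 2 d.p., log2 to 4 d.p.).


Formula: V = N * log2(η), where N = N1 + N2 and η = η1 + η2
η = 28 + 21 = 49
N = 97 + 148 = 245
log2(49) ≈ 5.6147
V = 245 * 5.6147 = 1375.60

1375.60


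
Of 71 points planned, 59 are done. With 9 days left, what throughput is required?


Formula: Required rate = Remaining points / Days left
Remaining = 71 - 59 = 12 points
Required rate = 12 / 9 = 1.33 points/day

1.33 points/day


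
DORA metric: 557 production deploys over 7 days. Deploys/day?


Formula: deployments per day = releases / days
= 557 / 7
= 79.571 deploys/day
(equivalently, 557.0 deploys/week)

79.571 deploys/day


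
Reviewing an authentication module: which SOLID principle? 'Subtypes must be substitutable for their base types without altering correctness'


This describes the Liskov Substitution Principle (LSP)

Liskov Substitution Principle (LSP)


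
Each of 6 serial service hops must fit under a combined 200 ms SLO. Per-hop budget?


Formula: per_stage = total_budget / stages
per_stage = 200 / 6
per_stage = 33.33 ms

33.33 ms


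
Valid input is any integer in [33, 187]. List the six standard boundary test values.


Range: [33, 187]
Boundaries: just below min, min, min+1, max-1, max, just above max
Values: [32, 33, 34, 186, 187, 188]

[32, 33, 34, 186, 187, 188]


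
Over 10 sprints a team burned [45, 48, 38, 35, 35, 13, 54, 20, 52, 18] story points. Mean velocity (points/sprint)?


Formula: Avg velocity = Total points / Number of sprints
Points: [45, 48, 38, 35, 35, 13, 54, 20, 52, 18]
Sum = 45 + 48 + 38 + 35 + 35 + 13 + 54 + 20 + 52 + 18 = 358
Avg velocity = 358 / 10 = 35.8 points/sprint

35.8 points/sprint


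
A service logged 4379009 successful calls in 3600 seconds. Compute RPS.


Formula: throughput = requests / seconds
throughput = 4379009 / 3600
throughput = 1216.39 requests/second

1216.39 requests/second


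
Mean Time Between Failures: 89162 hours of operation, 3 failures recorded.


Formula: MTBF = Total operating time / Number of failures
MTBF = 89162 / 3
MTBF = 29720.67 hours

29720.67 hours


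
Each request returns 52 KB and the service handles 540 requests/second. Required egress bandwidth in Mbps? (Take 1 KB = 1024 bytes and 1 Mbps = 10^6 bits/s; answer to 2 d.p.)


Formula: Mbps = payload_bytes * RPS * 8 / 1e6
Payload per request = 52 KB = 52 * 1024 = 53248 bytes
Total bytes/sec = 53248 * 540 = 28753920
Total bits/sec = 28753920 * 8 = 230031360
Mbps = 230031360 / 1e6 = 230.03

230.03 Mbps


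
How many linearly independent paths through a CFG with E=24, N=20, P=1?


Formula: V(G) = E - N + 2P
V(G) = 24 - 20 + 2*1
V(G) = 4 + 2
V(G) = 6

6


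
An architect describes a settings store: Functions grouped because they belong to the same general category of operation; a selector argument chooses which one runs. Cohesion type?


Reasoning: Grouped by category of activity, not by data or sequence
Type: Logical cohesion

Logical cohesion


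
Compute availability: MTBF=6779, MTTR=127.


Availability = MTBF / (MTBF + MTTR)
Availability = 6779 / (6779 + 127)
Availability = 6779 / 6906
Availability = 98.161%

98.161%


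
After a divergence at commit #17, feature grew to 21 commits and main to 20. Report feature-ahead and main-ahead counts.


Common ancestor: commit #17
feature commits after divergence: 21 - 17 = 4
main commits after divergence: 20 - 17 = 3
feature is 4 commits ahead of main
main is 3 commits ahead of feature

feature ahead: 4, main ahead: 3
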